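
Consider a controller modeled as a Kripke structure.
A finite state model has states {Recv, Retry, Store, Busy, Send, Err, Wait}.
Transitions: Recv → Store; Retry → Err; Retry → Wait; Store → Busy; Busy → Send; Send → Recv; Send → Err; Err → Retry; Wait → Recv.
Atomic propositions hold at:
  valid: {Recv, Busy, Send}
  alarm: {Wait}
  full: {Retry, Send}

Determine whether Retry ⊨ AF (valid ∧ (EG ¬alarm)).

No

Sat(¬alarm) = {Recv, Retry, Store, Busy, Send, Err}
EG ¬alarm: greatest fixpoint, start Z0 = {Recv, Retry, Store, Busy, Send, Err}, keep only states in Sat with some successor in Z. Already a fixed point.
Sat(EG ¬alarm) = {Recv, Retry, Store, Busy, Send, Err}
Sat(valid ∧ (EG ¬alarm)) = {Recv, Busy, Send}
AF (valid ∧ (EG ¬alarm)): least fixpoint, start Z0 = {Recv, Busy, Send}, add states with every successor in Z. Z1 = {Recv, Store, Busy, Send, Wait}; fixed.
Sat(AF (valid ∧ (EG ¬alarm))) = {Recv, Store, Busy, Send, Wait}
Retry ∉ Sat(AF (valid ∧ (EG ¬alarm))) = {Recv, Store, Busy, Send, Wait}, so the formula does not hold at Retry.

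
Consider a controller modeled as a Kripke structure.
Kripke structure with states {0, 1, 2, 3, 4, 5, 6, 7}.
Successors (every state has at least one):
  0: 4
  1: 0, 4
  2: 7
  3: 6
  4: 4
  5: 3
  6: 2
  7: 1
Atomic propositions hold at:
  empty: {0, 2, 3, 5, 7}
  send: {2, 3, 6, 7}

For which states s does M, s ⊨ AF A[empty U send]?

{2, 3, 5, 6, 7}

A[empty U send]: least fixpoint, start Z0 = Sat(send) = {2, 3, 6, 7}, add states in Sat(empty) with every successor in Z. Z1 = {2, 3, 5, 6, 7}; fixed.
Sat(A[empty U send]) = {2, 3, 5, 6, 7}
AF A[empty U send]: least fixpoint, start Z0 = {2, 3, 5, 6, 7}, add states with every successor in Z. Already a fixed point.
Sat(AF A[empty U send]) = {2, 3, 5, 6, 7}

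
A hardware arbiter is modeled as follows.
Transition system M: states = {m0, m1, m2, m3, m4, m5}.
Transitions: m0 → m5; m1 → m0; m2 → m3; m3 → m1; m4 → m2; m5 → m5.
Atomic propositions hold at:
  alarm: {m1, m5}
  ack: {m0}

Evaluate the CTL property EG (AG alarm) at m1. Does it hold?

AG alarm: greatest fixpoint, start Z0 = {m1, m5}, keep only states in Sat with every successor in Z. Z1 = {m5}; fixed.
Sat(AG alarm) = {m5}
EG (AG alarm): greatest fixpoint, start Z0 = {m5}, keep only states in Sat with some successor in Z. Already a fixed point.
Sat(EG (AG alarm)) = {m5}
m1 ∉ Sat(EG (AG alarm)) = {m5}, so the formula does not hold at m1.

No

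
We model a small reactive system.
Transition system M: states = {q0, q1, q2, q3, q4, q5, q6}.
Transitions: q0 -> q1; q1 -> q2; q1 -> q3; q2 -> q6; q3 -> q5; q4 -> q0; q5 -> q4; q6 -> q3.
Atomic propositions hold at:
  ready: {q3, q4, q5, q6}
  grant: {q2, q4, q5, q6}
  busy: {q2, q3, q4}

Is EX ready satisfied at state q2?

Sat(EX ready) = {s : some successor in {q3, q4, q5, q6}} = {q1, q2, q3, q5, q6}
q2 ∈ Sat(EX ready) = {q1, q2, q3, q5, q6}, so the formula holds at q2.

Yes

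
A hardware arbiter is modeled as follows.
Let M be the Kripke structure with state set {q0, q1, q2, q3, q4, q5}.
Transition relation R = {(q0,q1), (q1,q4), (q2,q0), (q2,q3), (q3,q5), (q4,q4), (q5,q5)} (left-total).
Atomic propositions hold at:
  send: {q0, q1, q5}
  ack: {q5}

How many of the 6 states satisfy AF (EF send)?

EF send: least fixpoint, start Z0 = {q0, q1, q5}, add states with some successor in Z. Z1 = {q0, q1, q2, q3, q5}; fixed.
Sat(EF send) = {q0, q1, q2, q3, q5}
AF (EF send): least fixpoint, start Z0 = {q0, q1, q2, q3, q5}, add states with every successor in Z. Already a fixed point.
Sat(AF (EF send)) = {q0, q1, q2, q3, q5}
|Sat(AF (EF send))| = |{q0, q1, q2, q3, q5}| = 5.

5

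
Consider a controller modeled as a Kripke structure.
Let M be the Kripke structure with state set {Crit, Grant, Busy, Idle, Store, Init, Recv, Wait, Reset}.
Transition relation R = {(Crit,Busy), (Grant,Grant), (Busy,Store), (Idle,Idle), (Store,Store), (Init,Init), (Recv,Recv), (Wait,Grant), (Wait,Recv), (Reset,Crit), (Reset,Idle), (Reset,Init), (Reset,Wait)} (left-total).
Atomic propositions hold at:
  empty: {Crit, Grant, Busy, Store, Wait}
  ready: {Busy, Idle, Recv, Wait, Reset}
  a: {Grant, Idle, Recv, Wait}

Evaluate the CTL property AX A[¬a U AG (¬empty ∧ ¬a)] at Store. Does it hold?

No

Sat(¬a) = {Crit, Busy, Store, Init, Reset}
Sat(¬empty) = {Idle, Init, Recv, Reset}
Sat(¬empty ∧ ¬a) = {Init, Reset}
AG (¬empty ∧ ¬a): greatest fixpoint, start Z0 = {Init, Reset}, keep only states in Sat with every successor in Z. Z1 = {Init}; fixed.
Sat(AG (¬empty ∧ ¬a)) = {Init}
A[¬a U AG (¬empty ∧ ¬a)]: least fixpoint, start Z0 = Sat(AG (¬empty ∧ ¬a)) = {Init}, add states in Sat(¬a) with every successor in Z. Already a fixed point.
Sat(A[¬a U AG (¬empty ∧ ¬a)]) = {Init}
Sat(AX A[¬a U AG (¬empty ∧ ¬a)]) = {s : every successor in {Init}} = {Init}
Store ∉ Sat(AX A[¬a U AG (¬empty ∧ ¬a)]) = {Init}, so the formula does not hold at Store.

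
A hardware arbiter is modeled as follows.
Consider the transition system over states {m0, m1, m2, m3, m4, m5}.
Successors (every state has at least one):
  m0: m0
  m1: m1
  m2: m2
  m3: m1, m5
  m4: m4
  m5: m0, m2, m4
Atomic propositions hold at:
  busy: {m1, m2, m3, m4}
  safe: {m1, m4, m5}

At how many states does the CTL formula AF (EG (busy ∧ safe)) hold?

2

Sat(busy ∧ safe) = {m1, m4}
EG (busy ∧ safe): greatest fixpoint, start Z0 = {m1, m4}, keep only states in Sat with some successor in Z. Already a fixed point.
Sat(EG (busy ∧ safe)) = {m1, m4}
AF (EG (busy ∧ safe)): least fixpoint, start Z0 = {m1, m4}, add states with every successor in Z. Already a fixed point.
Sat(AF (EG (busy ∧ safe))) = {m1, m4}
|Sat(AF (EG (busy ∧ safe)))| = |{m1, m4}| = 2.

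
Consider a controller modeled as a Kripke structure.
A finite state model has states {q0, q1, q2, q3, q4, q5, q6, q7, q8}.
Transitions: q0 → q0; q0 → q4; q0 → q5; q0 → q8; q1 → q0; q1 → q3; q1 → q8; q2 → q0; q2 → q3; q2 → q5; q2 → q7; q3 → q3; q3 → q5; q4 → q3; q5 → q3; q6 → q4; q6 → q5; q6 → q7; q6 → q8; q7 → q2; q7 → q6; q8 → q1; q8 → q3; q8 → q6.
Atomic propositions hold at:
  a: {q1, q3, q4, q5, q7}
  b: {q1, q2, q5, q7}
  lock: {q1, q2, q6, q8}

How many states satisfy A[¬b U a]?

5

Sat(¬b) = {q0, q3, q4, q6, q8}
A[¬b U a]: least fixpoint, start Z0 = Sat(a) = {q1, q3, q4, q5, q7}, add states in Sat(¬b) with every successor in Z. Already a fixed point.
Sat(A[¬b U a]) = {q1, q3, q4, q5, q7}
|Sat(A[¬b U a])| = |{q1, q3, q4, q5, q7}| = 5.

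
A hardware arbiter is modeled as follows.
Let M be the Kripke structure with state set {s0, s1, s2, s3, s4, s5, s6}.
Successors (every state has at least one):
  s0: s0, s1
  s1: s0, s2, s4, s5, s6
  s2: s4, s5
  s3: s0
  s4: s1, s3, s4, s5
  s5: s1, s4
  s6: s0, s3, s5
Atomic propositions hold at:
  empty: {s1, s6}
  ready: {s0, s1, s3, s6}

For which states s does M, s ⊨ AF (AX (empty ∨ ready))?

{s0, s3}

Sat(empty ∨ ready) = {s0, s1, s3, s6}
Sat(AX (empty ∨ ready)) = {s : every successor in {s0, s1, s3, s6}} = {s0, s3}
AF (AX (empty ∨ ready)): least fixpoint, start Z0 = {s0, s3}, add states with every successor in Z. Already a fixed point.
Sat(AF (AX (empty ∨ ready))) = {s0, s3}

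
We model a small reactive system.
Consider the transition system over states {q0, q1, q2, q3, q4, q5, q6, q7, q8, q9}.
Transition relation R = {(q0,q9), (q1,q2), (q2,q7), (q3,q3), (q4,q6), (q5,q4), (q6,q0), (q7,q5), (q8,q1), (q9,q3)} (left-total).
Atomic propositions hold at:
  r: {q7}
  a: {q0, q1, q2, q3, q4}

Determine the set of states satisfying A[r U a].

A[r U a]: least fixpoint, start Z0 = Sat(a) = {q0, q1, q2, q3, q4}, add states in Sat(r) with every successor in Z. Already a fixed point.
Sat(A[r U a]) = {q0, q1, q2, q3, q4}

{q0, q1, q2, q3, q4}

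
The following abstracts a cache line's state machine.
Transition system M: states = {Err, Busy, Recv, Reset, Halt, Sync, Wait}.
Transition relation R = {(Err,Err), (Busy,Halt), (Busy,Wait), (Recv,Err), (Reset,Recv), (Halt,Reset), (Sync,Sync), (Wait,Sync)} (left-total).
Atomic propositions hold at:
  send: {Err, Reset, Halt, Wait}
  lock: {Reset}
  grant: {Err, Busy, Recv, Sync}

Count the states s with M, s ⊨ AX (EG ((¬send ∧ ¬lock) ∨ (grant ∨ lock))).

6

Sat(¬send) = {Busy, Recv, Sync}
Sat(¬lock) = {Err, Busy, Recv, Halt, Sync, Wait}
Sat(¬send ∧ ¬lock) = {Busy, Recv, Sync}
Sat(grant ∨ lock) = {Err, Busy, Recv, Reset, Sync}
Sat((¬send ∧ ¬lock) ∨ (grant ∨ lock)) = {Err, Busy, Recv, Reset, Sync}
EG ((¬send ∧ ¬lock) ∨ (grant ∨ lock)): greatest fixpoint, start Z0 = {Err, Busy, Recv, Reset, Sync}, keep only states in Sat with some successor in Z. Z1 = {Err, Recv, Reset, Sync}; fixed.
Sat(EG ((¬send ∧ ¬lock) ∨ (grant ∨ lock))) = {Err, Recv, Reset, Sync}
Sat(AX (EG ((¬send ∧ ¬lock) ∨ (grant ∨ lock)))) = {s : every successor in {Err, Recv, Reset, Sync}} = {Err, Recv, Reset, Halt, Sync, Wait}
|Sat(AX (EG ((¬send ∧ ¬lock) ∨ (grant ∨ lock))))| = |{Err, Recv, Reset, Halt, Sync, Wait}| = 6.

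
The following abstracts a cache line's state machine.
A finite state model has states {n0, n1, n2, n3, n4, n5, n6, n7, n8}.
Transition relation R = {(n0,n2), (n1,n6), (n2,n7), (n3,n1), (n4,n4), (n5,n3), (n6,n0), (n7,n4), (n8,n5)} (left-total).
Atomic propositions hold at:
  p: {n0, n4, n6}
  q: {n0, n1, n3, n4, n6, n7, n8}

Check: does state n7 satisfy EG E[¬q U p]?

No

Sat(¬q) = {n2, n5}
E[¬q U p]: least fixpoint, start Z0 = Sat(p) = {n0, n4, n6}, add states in Sat(¬q) with some successor in Z. Already a fixed point.
Sat(E[¬q U p]) = {n0, n4, n6}
EG E[¬q U p]: greatest fixpoint, start Z0 = {n0, n4, n6}, keep only states in Sat with some successor in Z. Z1 = {n4, n6}; Z2 = {n4}; fixed.
Sat(EG E[¬q U p]) = {n4}
n7 ∉ Sat(EG E[¬q U p]) = {n4}, so the formula does not hold at n7.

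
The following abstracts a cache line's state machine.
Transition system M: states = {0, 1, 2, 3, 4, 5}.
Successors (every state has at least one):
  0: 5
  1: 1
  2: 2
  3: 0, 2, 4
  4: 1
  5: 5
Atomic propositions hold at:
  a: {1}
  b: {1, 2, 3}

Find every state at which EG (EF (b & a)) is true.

{1, 3, 4}

Sat(b & a) = {1}
EF (b & a): least fixpoint, start Z0 = {1}, add states with some successor in Z. Z1 = {1, 4}; Z2 = {1, 3, 4}; fixed.
Sat(EF (b & a)) = {1, 3, 4}
EG (EF (b & a)): greatest fixpoint, start Z0 = {1, 3, 4}, keep only states in Sat with some successor in Z. Already a fixed point.
Sat(EG (EF (b & a))) = {1, 3, 4}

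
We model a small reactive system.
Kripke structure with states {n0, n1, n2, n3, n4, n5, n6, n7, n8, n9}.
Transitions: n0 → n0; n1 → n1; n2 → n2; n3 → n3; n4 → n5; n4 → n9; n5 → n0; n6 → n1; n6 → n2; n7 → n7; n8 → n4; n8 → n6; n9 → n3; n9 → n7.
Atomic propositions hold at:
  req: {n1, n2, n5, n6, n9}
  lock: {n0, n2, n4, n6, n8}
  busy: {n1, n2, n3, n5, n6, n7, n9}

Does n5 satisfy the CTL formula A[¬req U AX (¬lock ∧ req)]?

Sat(¬req) = {n0, n3, n4, n7, n8}
Sat(¬lock) = {n1, n3, n5, n7, n9}
Sat(¬lock ∧ req) = {n1, n5, n9}
Sat(AX (¬lock ∧ req)) = {s : every successor in {n1, n5, n9}} = {n1, n4}
A[¬req U AX (¬lock ∧ req)]: least fixpoint, start Z0 = Sat(AX (¬lock ∧ req)) = {n1, n4}, add states in Sat(¬req) with every successor in Z. Already a fixed point.
Sat(A[¬req U AX (¬lock ∧ req)]) = {n1, n4}
n5 ∉ Sat(A[¬req U AX (¬lock ∧ req)]) = {n1, n4}, so the formula does not hold at n5.

No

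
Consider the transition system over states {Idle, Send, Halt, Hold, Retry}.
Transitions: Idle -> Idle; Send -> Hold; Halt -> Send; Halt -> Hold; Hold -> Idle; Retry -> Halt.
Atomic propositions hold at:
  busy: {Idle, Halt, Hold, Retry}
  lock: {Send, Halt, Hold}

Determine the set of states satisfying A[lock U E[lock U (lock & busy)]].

{Send, Halt, Hold}

Sat(lock & busy) = {Halt, Hold}
E[lock U (lock & busy)]: least fixpoint, start Z0 = Sat((lock & busy)) = {Halt, Hold}, add states in Sat(lock) with some successor in Z. Z1 = {Send, Halt, Hold}; fixed.
Sat(E[lock U (lock & busy)]) = {Send, Halt, Hold}
A[lock U E[lock U (lock & busy)]]: least fixpoint, start Z0 = Sat(E[lock U (lock & busy)]) = {Send, Halt, Hold}, add states in Sat(lock) with every successor in Z. Already a fixed point.
Sat(A[lock U E[lock U (lock & busy)]]) = {Send, Halt, Hold}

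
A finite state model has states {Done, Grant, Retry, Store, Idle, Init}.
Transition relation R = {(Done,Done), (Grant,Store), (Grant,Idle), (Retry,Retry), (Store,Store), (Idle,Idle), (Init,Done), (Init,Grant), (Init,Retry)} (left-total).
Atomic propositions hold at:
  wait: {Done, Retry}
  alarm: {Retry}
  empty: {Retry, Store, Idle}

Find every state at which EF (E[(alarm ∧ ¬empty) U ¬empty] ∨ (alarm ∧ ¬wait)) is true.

{Done, Grant, Init}

Sat(¬empty) = {Done, Grant, Init}
Sat(alarm ∧ ¬empty) = ∅
E[(alarm ∧ ¬empty) U ¬empty]: least fixpoint, start Z0 = Sat(¬empty) = {Done, Grant, Init}, add states in Sat(alarm ∧ ¬empty) with some successor in Z. Already a fixed point.
Sat(E[(alarm ∧ ¬empty) U ¬empty]) = {Done, Grant, Init}
Sat(¬wait) = {Grant, Store, Idle, Init}
Sat(alarm ∧ ¬wait) = ∅
Sat(E[(alarm ∧ ¬empty) U ¬empty] ∨ (alarm ∧ ¬wait)) = {Done, Grant, Init}
EF (E[(alarm ∧ ¬empty) U ¬empty] ∨ (alarm ∧ ¬wait)): least fixpoint, start Z0 = {Done, Grant, Init}, add states with some successor in Z. Already a fixed point.
Sat(EF (E[(alarm ∧ ¬empty) U ¬empty] ∨ (alarm ∧ ¬wait))) = {Done, Grant, Init}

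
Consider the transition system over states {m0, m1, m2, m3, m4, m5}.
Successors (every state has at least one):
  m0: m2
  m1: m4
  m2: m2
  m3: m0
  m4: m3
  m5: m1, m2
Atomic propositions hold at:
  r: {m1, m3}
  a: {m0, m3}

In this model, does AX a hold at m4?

Sat(AX a) = {s : every successor in {m0, m3}} = {m3, m4}
m4 ∈ Sat(AX a) = {m3, m4}, so the formula holds at m4.

Yes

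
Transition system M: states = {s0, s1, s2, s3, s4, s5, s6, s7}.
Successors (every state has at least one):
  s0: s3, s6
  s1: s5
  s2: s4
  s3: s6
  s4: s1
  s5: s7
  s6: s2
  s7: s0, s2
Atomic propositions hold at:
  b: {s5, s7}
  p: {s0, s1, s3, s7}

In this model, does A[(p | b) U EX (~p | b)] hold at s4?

Sat(p | b) = {s0, s1, s3, s5, s7}
Sat(~p) = {s2, s4, s5, s6}
Sat(~p | b) = {s2, s4, s5, s6, s7}
Sat(EX (~p | b)) = {s : some successor in {s2, s4, s5, s6, s7}} = {s0, s1, s2, s3, s5, s6, s7}
A[(p | b) U EX (~p | b)]: least fixpoint, start Z0 = Sat(EX (~p | b)) = {s0, s1, s2, s3, s5, s6, s7}, add states in Sat(p | b) with every successor in Z. Already a fixed point.
Sat(A[(p | b) U EX (~p | b)]) = {s0, s1, s2, s3, s5, s6, s7}
s4 ∉ Sat(A[(p | b) U EX (~p | b)]) = {s0, s1, s2, s3, s5, s6, s7}, so the formula does not hold at s4.

No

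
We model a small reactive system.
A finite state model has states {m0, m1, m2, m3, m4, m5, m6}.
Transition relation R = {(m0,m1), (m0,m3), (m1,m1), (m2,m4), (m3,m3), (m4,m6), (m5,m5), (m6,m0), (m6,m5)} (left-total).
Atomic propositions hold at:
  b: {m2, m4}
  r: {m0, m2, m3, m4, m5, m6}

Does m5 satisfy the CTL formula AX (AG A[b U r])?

A[b U r]: least fixpoint, start Z0 = Sat(r) = {m0, m2, m3, m4, m5, m6}, add states in Sat(b) with every successor in Z. Already a fixed point.
Sat(A[b U r]) = {m0, m2, m3, m4, m5, m6}
AG A[b U r]: greatest fixpoint, start Z0 = {m0, m2, m3, m4, m5, m6}, keep only states in Sat with every successor in Z. Z1 = {m2, m3, m4, m5, m6}; Z2 = {m2, m3, m4, m5}; Z3 = {m2, m3, m5}; Z4 = {m3, m5}; fixed.
Sat(AG A[b U r]) = {m3, m5}
Sat(AX (AG A[b U r])) = {s : every successor in {m3, m5}} = {m3, m5}
m5 ∈ Sat(AX (AG A[b U r])) = {m3, m5}, so the formula holds at m5.

Yes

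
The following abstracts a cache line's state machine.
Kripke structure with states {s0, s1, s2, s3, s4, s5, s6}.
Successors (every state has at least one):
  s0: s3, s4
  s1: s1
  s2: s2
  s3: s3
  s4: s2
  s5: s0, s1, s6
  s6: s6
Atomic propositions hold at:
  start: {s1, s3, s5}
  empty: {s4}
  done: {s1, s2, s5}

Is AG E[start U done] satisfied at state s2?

E[start U done]: least fixpoint, start Z0 = Sat(done) = {s1, s2, s5}, add states in Sat(start) with some successor in Z. Already a fixed point.
Sat(E[start U done]) = {s1, s2, s5}
AG E[start U done]: greatest fixpoint, start Z0 = {s1, s2, s5}, keep only states in Sat with every successor in Z. Z1 = {s1, s2}; fixed.
Sat(AG E[start U done]) = {s1, s2}
s2 ∈ Sat(AG E[start U done]) = {s1, s2}, so the formula holds at s2.

Yes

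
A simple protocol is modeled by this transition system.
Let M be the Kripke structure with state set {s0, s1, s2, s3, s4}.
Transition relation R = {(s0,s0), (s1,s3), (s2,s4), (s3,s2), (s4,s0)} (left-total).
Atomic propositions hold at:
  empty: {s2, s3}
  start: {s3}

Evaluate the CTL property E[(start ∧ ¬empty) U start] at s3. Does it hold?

Yes

Sat(¬empty) = {s0, s1, s4}
Sat(start ∧ ¬empty) = ∅
E[(start ∧ ¬empty) U start]: least fixpoint, start Z0 = Sat(start) = {s3}, add states in Sat(start ∧ ¬empty) with some successor in Z. Already a fixed point.
Sat(E[(start ∧ ¬empty) U start]) = {s3}
s3 ∈ Sat(E[(start ∧ ¬empty) U start]) = {s3}, so the formula holds at s3.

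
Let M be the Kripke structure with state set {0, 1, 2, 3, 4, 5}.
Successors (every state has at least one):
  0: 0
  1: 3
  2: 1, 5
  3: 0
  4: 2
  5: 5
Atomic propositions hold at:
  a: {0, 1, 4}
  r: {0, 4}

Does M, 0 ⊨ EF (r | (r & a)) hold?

Yes

Sat(r & a) = {0, 4}
Sat(r | (r & a)) = {0, 4}
EF (r | (r & a)): least fixpoint, start Z0 = {0, 4}, add states with some successor in Z. Z1 = {0, 3, 4}; Z2 = {0, 1, 3, 4}; Z3 = {0, 1, 2, 3, 4}; fixed.
Sat(EF (r | (r & a))) = {0, 1, 2, 3, 4}
0 ∈ Sat(EF (r | (r & a))) = {0, 1, 2, 3, 4}, so the formula holds at 0.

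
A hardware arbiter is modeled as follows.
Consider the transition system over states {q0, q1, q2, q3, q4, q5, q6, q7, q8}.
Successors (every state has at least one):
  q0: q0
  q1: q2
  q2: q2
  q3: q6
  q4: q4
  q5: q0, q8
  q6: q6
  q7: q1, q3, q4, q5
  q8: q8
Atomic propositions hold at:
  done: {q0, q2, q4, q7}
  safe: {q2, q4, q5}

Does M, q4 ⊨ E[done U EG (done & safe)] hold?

Yes

Sat(done & safe) = {q2, q4}
EG (done & safe): greatest fixpoint, start Z0 = {q2, q4}, keep only states in Sat with some successor in Z. Already a fixed point.
Sat(EG (done & safe)) = {q2, q4}
E[done U EG (done & safe)]: least fixpoint, start Z0 = Sat(EG (done & safe)) = {q2, q4}, add states in Sat(done) with some successor in Z. Z1 = {q2, q4, q7}; fixed.
Sat(E[done U EG (done & safe)]) = {q2, q4, q7}
q4 ∈ Sat(E[done U EG (done & safe)]) = {q2, q4, q7}, so the formula holds at q4.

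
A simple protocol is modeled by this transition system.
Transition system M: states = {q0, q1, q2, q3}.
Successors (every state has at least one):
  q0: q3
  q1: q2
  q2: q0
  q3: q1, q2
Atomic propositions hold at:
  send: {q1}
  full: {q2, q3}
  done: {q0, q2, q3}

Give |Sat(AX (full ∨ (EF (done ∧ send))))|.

2

Sat(done ∧ send) = ∅
EF (done ∧ send): least fixpoint, start Z0 = ∅, add states with some successor in Z. Already a fixed point.
Sat(EF (done ∧ send)) = ∅
Sat(full ∨ (EF (done ∧ send))) = {q2, q3}
Sat(AX (full ∨ (EF (done ∧ send)))) = {s : every successor in {q2, q3}} = {q0, q1}
|Sat(AX (full ∨ (EF (done ∧ send))))| = |{q0, q1}| = 2.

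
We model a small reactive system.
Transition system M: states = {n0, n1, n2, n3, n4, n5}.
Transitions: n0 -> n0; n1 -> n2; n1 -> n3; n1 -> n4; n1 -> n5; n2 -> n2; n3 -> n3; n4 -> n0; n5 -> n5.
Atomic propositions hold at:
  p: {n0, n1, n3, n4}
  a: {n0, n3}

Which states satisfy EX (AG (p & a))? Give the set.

Sat(p & a) = {n0, n3}
AG (p & a): greatest fixpoint, start Z0 = {n0, n3}, keep only states in Sat with every successor in Z. Already a fixed point.
Sat(AG (p & a)) = {n0, n3}
Sat(EX (AG (p & a))) = {s : some successor in {n0, n3}} = {n0, n1, n3, n4}

{n0, n1, n3, n4}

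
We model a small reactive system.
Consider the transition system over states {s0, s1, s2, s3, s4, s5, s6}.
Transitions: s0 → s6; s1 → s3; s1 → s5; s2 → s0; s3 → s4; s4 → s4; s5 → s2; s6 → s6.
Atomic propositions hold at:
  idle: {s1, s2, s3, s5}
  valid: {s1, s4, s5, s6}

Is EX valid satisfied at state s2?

No

Sat(EX valid) = {s : some successor in {s1, s4, s5, s6}} = {s0, s1, s3, s4, s6}
s2 ∉ Sat(EX valid) = {s0, s1, s3, s4, s6}, so the formula does not hold at s2.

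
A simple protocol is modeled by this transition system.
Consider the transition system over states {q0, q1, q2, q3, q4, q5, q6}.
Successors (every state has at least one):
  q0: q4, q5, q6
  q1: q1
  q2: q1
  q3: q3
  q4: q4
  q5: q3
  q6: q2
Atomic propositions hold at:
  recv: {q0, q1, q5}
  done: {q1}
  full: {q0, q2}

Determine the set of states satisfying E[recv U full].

E[recv U full]: least fixpoint, start Z0 = Sat(full) = {q0, q2}, add states in Sat(recv) with some successor in Z. Already a fixed point.
Sat(E[recv U full]) = {q0, q2}

{q0, q2}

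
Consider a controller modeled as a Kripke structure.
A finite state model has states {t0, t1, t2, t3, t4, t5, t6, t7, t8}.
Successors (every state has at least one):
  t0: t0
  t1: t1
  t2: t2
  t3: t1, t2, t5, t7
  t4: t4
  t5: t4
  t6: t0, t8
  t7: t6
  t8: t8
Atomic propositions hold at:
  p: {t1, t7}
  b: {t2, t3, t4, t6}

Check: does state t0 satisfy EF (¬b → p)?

Sat(¬b) = {t0, t1, t5, t7, t8}
Sat(¬b → p) = {t1, t2, t3, t4, t6, t7}
EF (¬b → p): least fixpoint, start Z0 = {t1, t2, t3, t4, t6, t7}, add states with some successor in Z. Z1 = {t1, t2, t3, t4, t5, t6, t7}; fixed.
Sat(EF (¬b → p)) = {t1, t2, t3, t4, t5, t6, t7}
t0 ∉ Sat(EF (¬b → p)) = {t1, t2, t3, t4, t5, t6, t7}, so the formula does not hold at t0.

No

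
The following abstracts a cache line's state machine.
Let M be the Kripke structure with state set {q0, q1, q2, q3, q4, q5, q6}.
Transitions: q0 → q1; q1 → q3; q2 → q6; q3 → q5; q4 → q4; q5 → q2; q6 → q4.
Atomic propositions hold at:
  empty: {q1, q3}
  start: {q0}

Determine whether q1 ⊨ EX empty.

Yes

Sat(EX empty) = {s : some successor in {q1, q3}} = {q0, q1}
q1 ∈ Sat(EX empty) = {q0, q1}, so the formula holds at q1.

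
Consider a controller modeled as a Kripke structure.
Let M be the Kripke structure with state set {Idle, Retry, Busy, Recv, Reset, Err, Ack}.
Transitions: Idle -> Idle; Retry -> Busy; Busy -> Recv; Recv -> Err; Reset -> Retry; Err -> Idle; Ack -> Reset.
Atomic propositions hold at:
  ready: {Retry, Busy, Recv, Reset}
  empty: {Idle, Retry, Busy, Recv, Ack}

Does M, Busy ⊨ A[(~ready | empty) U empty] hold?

Yes

Sat(~ready) = {Idle, Err, Ack}
Sat(~ready | empty) = {Idle, Retry, Busy, Recv, Err, Ack}
A[(~ready | empty) U empty]: least fixpoint, start Z0 = Sat(empty) = {Idle, Retry, Busy, Recv, Ack}, add states in Sat(~ready | empty) with every successor in Z. Z1 = {Idle, Retry, Busy, Recv, Err, Ack}; fixed.
Sat(A[(~ready | empty) U empty]) = {Idle, Retry, Busy, Recv, Err, Ack}
Busy ∈ Sat(A[(~ready | empty) U empty]) = {Idle, Retry, Busy, Recv, Err, Ack}, so the formula holds at Busy.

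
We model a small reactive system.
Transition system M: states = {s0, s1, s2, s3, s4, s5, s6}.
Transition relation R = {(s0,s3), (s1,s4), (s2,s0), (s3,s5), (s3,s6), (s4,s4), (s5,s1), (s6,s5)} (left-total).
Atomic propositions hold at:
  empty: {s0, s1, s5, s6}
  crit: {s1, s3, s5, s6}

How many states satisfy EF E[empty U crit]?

6

E[empty U crit]: least fixpoint, start Z0 = Sat(crit) = {s1, s3, s5, s6}, add states in Sat(empty) with some successor in Z. Z1 = {s0, s1, s3, s5, s6}; fixed.
Sat(E[empty U crit]) = {s0, s1, s3, s5, s6}
EF E[empty U crit]: least fixpoint, start Z0 = {s0, s1, s3, s5, s6}, add states with some successor in Z. Z1 = {s0, s1, s2, s3, s5, s6}; fixed.
Sat(EF E[empty U crit]) = {s0, s1, s2, s3, s5, s6}
|Sat(EF E[empty U crit])| = |{s0, s1, s2, s3, s5, s6}| = 6.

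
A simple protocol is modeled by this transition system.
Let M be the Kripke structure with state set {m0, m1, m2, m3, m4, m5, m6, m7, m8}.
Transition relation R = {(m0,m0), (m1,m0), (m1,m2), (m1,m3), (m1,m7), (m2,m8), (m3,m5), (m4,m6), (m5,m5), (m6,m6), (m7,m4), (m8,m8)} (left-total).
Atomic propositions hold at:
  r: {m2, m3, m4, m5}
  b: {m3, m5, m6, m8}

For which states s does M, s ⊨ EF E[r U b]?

E[r U b]: least fixpoint, start Z0 = Sat(b) = {m3, m5, m6, m8}, add states in Sat(r) with some successor in Z. Z1 = {m2, m3, m4, m5, m6, m8}; fixed.
Sat(E[r U b]) = {m2, m3, m4, m5, m6, m8}
EF E[r U b]: least fixpoint, start Z0 = {m2, m3, m4, m5, m6, m8}, add states with some successor in Z. Z1 = {m1, m2, m3, m4, m5, m6, m7, m8}; fixed.
Sat(EF E[r U b]) = {m1, m2, m3, m4, m5, m6, m7, m8}

{m1, m2, m3, m4, m5, m6, m7, m8}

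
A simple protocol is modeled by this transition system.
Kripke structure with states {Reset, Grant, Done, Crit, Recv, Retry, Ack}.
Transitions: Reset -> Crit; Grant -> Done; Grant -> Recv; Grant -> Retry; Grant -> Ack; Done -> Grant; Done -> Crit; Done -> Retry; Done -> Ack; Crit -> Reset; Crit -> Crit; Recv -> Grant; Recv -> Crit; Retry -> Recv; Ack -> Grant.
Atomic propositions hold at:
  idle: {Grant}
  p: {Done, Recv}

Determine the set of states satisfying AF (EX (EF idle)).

EF idle: least fixpoint, start Z0 = {Grant}, add states with some successor in Z. Z1 = {Grant, Done, Recv, Ack}; Z2 = {Grant, Done, Recv, Retry, Ack}; fixed.
Sat(EF idle) = {Grant, Done, Recv, Retry, Ack}
Sat(EX (EF idle)) = {s : some successor in {Grant, Done, Recv, Retry, Ack}} = {Grant, Done, Recv, Retry, Ack}
AF (EX (EF idle)): least fixpoint, start Z0 = {Grant, Done, Recv, Retry, Ack}, add states with every successor in Z. Already a fixed point.
Sat(AF (EX (EF idle))) = {Grant, Done, Recv, Retry, Ack}

{Grant, Done, Recv, Retry, Ack}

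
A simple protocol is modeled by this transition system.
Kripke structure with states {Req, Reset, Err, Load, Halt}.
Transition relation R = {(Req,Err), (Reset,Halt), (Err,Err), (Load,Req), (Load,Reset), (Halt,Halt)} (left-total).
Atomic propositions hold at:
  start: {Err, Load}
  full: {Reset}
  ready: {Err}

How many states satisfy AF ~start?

Sat(~start) = {Req, Reset, Halt}
AF ~start: least fixpoint, start Z0 = {Req, Reset, Halt}, add states with every successor in Z. Z1 = {Req, Reset, Load, Halt}; fixed.
Sat(AF ~start) = {Req, Reset, Load, Halt}
|Sat(AF ~start)| = |{Req, Reset, Load, Halt}| = 4.

4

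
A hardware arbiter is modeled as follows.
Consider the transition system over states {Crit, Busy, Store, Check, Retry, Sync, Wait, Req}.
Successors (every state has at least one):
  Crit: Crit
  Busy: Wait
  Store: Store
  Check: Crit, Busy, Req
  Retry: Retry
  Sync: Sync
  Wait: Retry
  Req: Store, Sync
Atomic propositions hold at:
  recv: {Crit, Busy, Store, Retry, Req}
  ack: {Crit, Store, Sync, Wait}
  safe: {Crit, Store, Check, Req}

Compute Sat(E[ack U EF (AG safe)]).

{Crit, Store, Check, Req}

AG safe: greatest fixpoint, start Z0 = {Crit, Store, Check, Req}, keep only states in Sat with every successor in Z. Z1 = {Crit, Store}; fixed.
Sat(AG safe) = {Crit, Store}
EF (AG safe): least fixpoint, start Z0 = {Crit, Store}, add states with some successor in Z. Z1 = {Crit, Store, Check, Req}; fixed.
Sat(EF (AG safe)) = {Crit, Store, Check, Req}
E[ack U EF (AG safe)]: least fixpoint, start Z0 = Sat(EF (AG safe)) = {Crit, Store, Check, Req}, add states in Sat(ack) with some successor in Z. Already a fixed point.
Sat(E[ack U EF (AG safe)]) = {Crit, Store, Check, Req}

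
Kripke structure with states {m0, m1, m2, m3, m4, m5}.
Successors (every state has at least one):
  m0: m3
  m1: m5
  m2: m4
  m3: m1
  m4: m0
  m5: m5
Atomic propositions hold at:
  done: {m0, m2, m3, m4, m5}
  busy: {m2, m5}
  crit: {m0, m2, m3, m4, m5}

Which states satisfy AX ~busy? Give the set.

Sat(~busy) = {m0, m1, m3, m4}
Sat(AX ~busy) = {s : every successor in {m0, m1, m3, m4}} = {m0, m2, m3, m4}

{m0, m2, m3, m4}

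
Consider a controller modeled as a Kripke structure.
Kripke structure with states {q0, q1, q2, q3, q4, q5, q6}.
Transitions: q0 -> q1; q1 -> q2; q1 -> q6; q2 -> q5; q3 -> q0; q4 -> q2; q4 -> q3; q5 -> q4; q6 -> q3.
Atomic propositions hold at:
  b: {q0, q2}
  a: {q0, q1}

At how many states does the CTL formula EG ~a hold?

3

Sat(~a) = {q2, q3, q4, q5, q6}
EG ~a: greatest fixpoint, start Z0 = {q2, q3, q4, q5, q6}, keep only states in Sat with some successor in Z. Z1 = {q2, q4, q5, q6}; Z2 = {q2, q4, q5}; fixed.
Sat(EG ~a) = {q2, q4, q5}
|Sat(EG ~a)| = |{q2, q4, q5}| = 3.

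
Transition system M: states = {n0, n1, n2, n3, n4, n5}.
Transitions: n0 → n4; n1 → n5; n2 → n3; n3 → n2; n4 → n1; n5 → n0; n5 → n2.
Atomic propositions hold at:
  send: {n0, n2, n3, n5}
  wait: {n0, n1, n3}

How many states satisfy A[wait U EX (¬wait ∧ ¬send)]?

1

Sat(¬wait) = {n2, n4, n5}
Sat(¬send) = {n1, n4}
Sat(¬wait ∧ ¬send) = {n4}
Sat(EX (¬wait ∧ ¬send)) = {s : some successor in {n4}} = {n0}
A[wait U EX (¬wait ∧ ¬send)]: least fixpoint, start Z0 = Sat(EX (¬wait ∧ ¬send)) = {n0}, add states in Sat(wait) with every successor in Z. Already a fixed point.
Sat(A[wait U EX (¬wait ∧ ¬send)]) = {n0}
|Sat(A[wait U EX (¬wait ∧ ¬send)])| = |{n0}| = 1.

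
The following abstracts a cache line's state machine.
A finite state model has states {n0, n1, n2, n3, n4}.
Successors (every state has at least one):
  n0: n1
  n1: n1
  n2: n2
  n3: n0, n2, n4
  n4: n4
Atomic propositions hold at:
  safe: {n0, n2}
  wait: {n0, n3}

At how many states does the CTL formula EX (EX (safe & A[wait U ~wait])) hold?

2

Sat(~wait) = {n1, n2, n4}
A[wait U ~wait]: least fixpoint, start Z0 = Sat(~wait) = {n1, n2, n4}, add states in Sat(wait) with every successor in Z. Z1 = {n0, n1, n2, n4}; Z2 = {n0, n1, n2, n3, n4}; fixed.
Sat(A[wait U ~wait]) = {n0, n1, n2, n3, n4}
Sat(safe & A[wait U ~wait]) = {n0, n2}
Sat(EX (safe & A[wait U ~wait])) = {s : some successor in {n0, n2}} = {n2, n3}
Sat(EX (EX (safe & A[wait U ~wait]))) = {s : some successor in {n2, n3}} = {n2, n3}
|Sat(EX (EX (safe & A[wait U ~wait])))| = |{n2, n3}| = 2.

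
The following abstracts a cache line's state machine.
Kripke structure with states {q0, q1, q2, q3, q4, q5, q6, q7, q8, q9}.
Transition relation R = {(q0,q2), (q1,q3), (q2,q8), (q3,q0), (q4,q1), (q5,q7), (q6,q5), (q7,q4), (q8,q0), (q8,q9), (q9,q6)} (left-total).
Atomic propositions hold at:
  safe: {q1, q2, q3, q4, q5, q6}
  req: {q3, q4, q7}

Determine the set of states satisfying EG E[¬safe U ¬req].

{q0, q2, q8}

Sat(¬safe) = {q0, q7, q8, q9}
Sat(¬req) = {q0, q1, q2, q5, q6, q8, q9}
E[¬safe U ¬req]: least fixpoint, start Z0 = Sat(¬req) = {q0, q1, q2, q5, q6, q8, q9}, add states in Sat(¬safe) with some successor in Z. Already a fixed point.
Sat(E[¬safe U ¬req]) = {q0, q1, q2, q5, q6, q8, q9}
EG E[¬safe U ¬req]: greatest fixpoint, start Z0 = {q0, q1, q2, q5, q6, q8, q9}, keep only states in Sat with some successor in Z. Z1 = {q0, q2, q6, q8, q9}; Z2 = {q0, q2, q8, q9}; Z3 = {q0, q2, q8}; fixed.
Sat(EG E[¬safe U ¬req]) = {q0, q2, q8}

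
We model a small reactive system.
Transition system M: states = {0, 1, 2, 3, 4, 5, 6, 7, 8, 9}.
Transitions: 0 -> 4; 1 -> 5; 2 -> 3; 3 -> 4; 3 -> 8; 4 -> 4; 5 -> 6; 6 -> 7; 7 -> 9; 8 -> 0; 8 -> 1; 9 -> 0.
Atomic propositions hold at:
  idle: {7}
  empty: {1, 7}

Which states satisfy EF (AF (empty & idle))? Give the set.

Sat(empty & idle) = {7}
AF (empty & idle): least fixpoint, start Z0 = {7}, add states with every successor in Z. Z1 = {6, 7}; Z2 = {5, 6, 7}; Z3 = {1, 5, 6, 7}; fixed.
Sat(AF (empty & idle)) = {1, 5, 6, 7}
EF (AF (empty & idle)): least fixpoint, start Z0 = {1, 5, 6, 7}, add states with some successor in Z. Z1 = {1, 5, 6, 7, 8}; Z2 = {1, 3, 5, 6, 7, 8}; Z3 = {1, 2, 3, 5, 6, 7, 8}; fixed.
Sat(EF (AF (empty & idle))) = {1, 2, 3, 5, 6, 7, 8}

{1, 2, 3, 5, 6, 7, 8}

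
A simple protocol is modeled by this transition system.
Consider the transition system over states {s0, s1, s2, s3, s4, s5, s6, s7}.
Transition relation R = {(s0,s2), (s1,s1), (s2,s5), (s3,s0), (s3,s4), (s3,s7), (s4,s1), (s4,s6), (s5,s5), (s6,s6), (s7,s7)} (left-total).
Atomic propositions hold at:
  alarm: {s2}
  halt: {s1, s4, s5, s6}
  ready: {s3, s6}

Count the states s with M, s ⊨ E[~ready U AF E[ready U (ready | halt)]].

Sat(~ready) = {s0, s1, s2, s4, s5, s7}
Sat(ready | halt) = {s1, s3, s4, s5, s6}
E[ready U (ready | halt)]: least fixpoint, start Z0 = Sat((ready | halt)) = {s1, s3, s4, s5, s6}, add states in Sat(ready) with some successor in Z. Already a fixed point.
Sat(E[ready U (ready | halt)]) = {s1, s3, s4, s5, s6}
AF E[ready U (ready | halt)]: least fixpoint, start Z0 = {s1, s3, s4, s5, s6}, add states with every successor in Z. Z1 = {s1, s2, s3, s4, s5, s6}; Z2 = {s0, s1, s2, s3, s4, s5, s6}; fixed.
Sat(AF E[ready U (ready | halt)]) = {s0, s1, s2, s3, s4, s5, s6}
E[~ready U AF E[ready U (ready | halt)]]: least fixpoint, start Z0 = Sat(AF E[ready U (ready | halt)]) = {s0, s1, s2, s3, s4, s5, s6}, add states in Sat(~ready) with some successor in Z. Already a fixed point.
Sat(E[~ready U AF E[ready U (ready | halt)]]) = {s0, s1, s2, s3, s4, s5, s6}
|Sat(E[~ready U AF E[ready U (ready | halt)]])| = |{s0, s1, s2, s3, s4, s5, s6}| = 7.

7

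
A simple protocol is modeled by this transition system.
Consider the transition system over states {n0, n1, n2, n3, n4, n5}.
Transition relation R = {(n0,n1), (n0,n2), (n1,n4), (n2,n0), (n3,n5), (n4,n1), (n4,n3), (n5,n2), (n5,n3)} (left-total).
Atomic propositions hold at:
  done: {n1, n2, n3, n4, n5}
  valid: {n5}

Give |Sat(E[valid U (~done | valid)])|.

2

Sat(~done) = {n0}
Sat(~done | valid) = {n0, n5}
E[valid U (~done | valid)]: least fixpoint, start Z0 = Sat((~done | valid)) = {n0, n5}, add states in Sat(valid) with some successor in Z. Already a fixed point.
Sat(E[valid U (~done | valid)]) = {n0, n5}
|Sat(E[valid U (~done | valid)])| = |{n0, n5}| = 2.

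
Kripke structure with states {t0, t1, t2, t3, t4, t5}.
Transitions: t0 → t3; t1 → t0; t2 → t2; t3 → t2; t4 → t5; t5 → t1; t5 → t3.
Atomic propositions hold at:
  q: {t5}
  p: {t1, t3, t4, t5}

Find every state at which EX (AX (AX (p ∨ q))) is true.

{t5}

Sat(p ∨ q) = {t1, t3, t4, t5}
Sat(AX (p ∨ q)) = {s : every successor in {t1, t3, t4, t5}} = {t0, t4, t5}
Sat(AX (AX (p ∨ q))) = {s : every successor in {t0, t4, t5}} = {t1, t4}
Sat(EX (AX (AX (p ∨ q)))) = {s : some successor in {t1, t4}} = {t5}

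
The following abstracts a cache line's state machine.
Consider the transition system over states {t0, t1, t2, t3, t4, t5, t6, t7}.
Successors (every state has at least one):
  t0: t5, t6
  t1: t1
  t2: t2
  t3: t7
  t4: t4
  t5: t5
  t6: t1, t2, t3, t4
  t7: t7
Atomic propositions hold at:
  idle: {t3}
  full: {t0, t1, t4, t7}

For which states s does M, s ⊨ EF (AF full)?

{t0, t1, t3, t4, t6, t7}

AF full: least fixpoint, start Z0 = {t0, t1, t4, t7}, add states with every successor in Z. Z1 = {t0, t1, t3, t4, t7}; fixed.
Sat(AF full) = {t0, t1, t3, t4, t7}
EF (AF full): least fixpoint, start Z0 = {t0, t1, t3, t4, t7}, add states with some successor in Z. Z1 = {t0, t1, t3, t4, t6, t7}; fixed.
Sat(EF (AF full)) = {t0, t1, t3, t4, t6, t7}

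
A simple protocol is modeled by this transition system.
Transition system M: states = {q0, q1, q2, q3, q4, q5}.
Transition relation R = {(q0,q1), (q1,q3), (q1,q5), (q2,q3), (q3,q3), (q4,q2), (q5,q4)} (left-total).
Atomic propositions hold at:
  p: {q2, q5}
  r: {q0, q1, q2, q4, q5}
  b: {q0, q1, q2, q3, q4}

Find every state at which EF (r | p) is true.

{q0, q1, q2, q4, q5}

Sat(r | p) = {q0, q1, q2, q4, q5}
EF (r | p): least fixpoint, start Z0 = {q0, q1, q2, q4, q5}, add states with some successor in Z. Already a fixed point.
Sat(EF (r | p)) = {q0, q1, q2, q4, q5}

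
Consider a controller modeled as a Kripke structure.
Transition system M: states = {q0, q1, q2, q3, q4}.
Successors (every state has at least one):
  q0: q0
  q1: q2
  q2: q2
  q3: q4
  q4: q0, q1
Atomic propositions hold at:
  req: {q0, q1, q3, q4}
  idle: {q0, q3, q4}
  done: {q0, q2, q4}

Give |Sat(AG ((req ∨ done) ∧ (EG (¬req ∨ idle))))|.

Sat(req ∨ done) = {q0, q1, q2, q3, q4}
Sat(¬req) = {q2}
Sat(¬req ∨ idle) = {q0, q2, q3, q4}
EG (¬req ∨ idle): greatest fixpoint, start Z0 = {q0, q2, q3, q4}, keep only states in Sat with some successor in Z. Already a fixed point.
Sat(EG (¬req ∨ idle)) = {q0, q2, q3, q4}
Sat((req ∨ done) ∧ (EG (¬req ∨ idle))) = {q0, q2, q3, q4}
AG ((req ∨ done) ∧ (EG (¬req ∨ idle))): greatest fixpoint, start Z0 = {q0, q2, q3, q4}, keep only states in Sat with every successor in Z. Z1 = {q0, q2, q3}; Z2 = {q0, q2}; fixed.
Sat(AG ((req ∨ done) ∧ (EG (¬req ∨ idle)))) = {q0, q2}
|Sat(AG ((req ∨ done) ∧ (EG (¬req ∨ idle))))| = |{q0, q2}| = 2.

2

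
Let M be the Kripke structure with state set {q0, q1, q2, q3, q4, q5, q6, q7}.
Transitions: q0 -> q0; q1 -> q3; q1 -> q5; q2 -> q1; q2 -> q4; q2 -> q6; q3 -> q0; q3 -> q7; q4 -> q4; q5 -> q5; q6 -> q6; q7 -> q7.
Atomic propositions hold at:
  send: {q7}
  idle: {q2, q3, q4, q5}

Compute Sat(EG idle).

{q2, q4, q5}

EG idle: greatest fixpoint, start Z0 = {q2, q3, q4, q5}, keep only states in Sat with some successor in Z. Z1 = {q2, q4, q5}; fixed.
Sat(EG idle) = {q2, q4, q5}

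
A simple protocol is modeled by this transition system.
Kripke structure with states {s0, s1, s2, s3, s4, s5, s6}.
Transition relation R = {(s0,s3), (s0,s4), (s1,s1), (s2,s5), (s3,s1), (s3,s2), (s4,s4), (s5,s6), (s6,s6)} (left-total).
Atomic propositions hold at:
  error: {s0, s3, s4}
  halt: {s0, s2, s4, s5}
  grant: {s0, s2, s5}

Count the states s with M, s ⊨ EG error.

2

EG error: greatest fixpoint, start Z0 = {s0, s3, s4}, keep only states in Sat with some successor in Z. Z1 = {s0, s4}; fixed.
Sat(EG error) = {s0, s4}
|Sat(EG error)| = |{s0, s4}| = 2.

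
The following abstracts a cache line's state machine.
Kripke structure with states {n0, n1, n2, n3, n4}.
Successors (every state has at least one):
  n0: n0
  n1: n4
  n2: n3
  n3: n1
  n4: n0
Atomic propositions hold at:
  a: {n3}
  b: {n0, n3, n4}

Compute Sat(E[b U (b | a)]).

{n0, n3, n4}

Sat(b | a) = {n0, n3, n4}
E[b U (b | a)]: least fixpoint, start Z0 = Sat((b | a)) = {n0, n3, n4}, add states in Sat(b) with some successor in Z. Already a fixed point.
Sat(E[b U (b | a)]) = {n0, n3, n4}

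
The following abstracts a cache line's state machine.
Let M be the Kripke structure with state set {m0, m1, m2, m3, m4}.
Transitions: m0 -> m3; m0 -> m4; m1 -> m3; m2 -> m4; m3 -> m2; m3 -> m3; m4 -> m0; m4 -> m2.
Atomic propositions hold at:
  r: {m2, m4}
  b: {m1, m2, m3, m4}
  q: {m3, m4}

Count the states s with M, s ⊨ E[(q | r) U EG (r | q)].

3

Sat(q | r) = {m2, m3, m4}
Sat(r | q) = {m2, m3, m4}
EG (r | q): greatest fixpoint, start Z0 = {m2, m3, m4}, keep only states in Sat with some successor in Z. Already a fixed point.
Sat(EG (r | q)) = {m2, m3, m4}
E[(q | r) U EG (r | q)]: least fixpoint, start Z0 = Sat(EG (r | q)) = {m2, m3, m4}, add states in Sat(q | r) with some successor in Z. Already a fixed point.
Sat(E[(q | r) U EG (r | q)]) = {m2, m3, m4}
|Sat(E[(q | r) U EG (r | q)])| = |{m2, m3, m4}| = 3.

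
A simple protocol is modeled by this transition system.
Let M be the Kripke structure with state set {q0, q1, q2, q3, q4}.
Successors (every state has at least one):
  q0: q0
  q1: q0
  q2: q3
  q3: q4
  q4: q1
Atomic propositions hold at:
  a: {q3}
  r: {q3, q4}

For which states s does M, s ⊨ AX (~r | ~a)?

Sat(~r) = {q0, q1, q2}
Sat(~a) = {q0, q1, q2, q4}
Sat(~r | ~a) = {q0, q1, q2, q4}
Sat(AX (~r | ~a)) = {s : every successor in {q0, q1, q2, q4}} = {q0, q1, q3, q4}

{q0, q1, q3, q4}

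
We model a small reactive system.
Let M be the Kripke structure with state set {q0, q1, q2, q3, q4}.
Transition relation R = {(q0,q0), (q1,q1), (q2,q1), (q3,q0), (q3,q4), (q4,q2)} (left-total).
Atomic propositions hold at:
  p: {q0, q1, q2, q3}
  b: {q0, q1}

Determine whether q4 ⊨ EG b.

No

EG b: greatest fixpoint, start Z0 = {q0, q1}, keep only states in Sat with some successor in Z. Already a fixed point.
Sat(EG b) = {q0, q1}
q4 ∉ Sat(EG b) = {q0, q1}, so the formula does not hold at q4.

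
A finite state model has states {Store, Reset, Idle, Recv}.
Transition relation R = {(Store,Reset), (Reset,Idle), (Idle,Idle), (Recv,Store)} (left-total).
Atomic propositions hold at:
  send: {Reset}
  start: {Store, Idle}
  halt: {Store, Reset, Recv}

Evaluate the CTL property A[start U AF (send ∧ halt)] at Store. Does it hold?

Sat(send ∧ halt) = {Reset}
AF (send ∧ halt): least fixpoint, start Z0 = {Reset}, add states with every successor in Z. Z1 = {Store, Reset}; Z2 = {Store, Reset, Recv}; fixed.
Sat(AF (send ∧ halt)) = {Store, Reset, Recv}
A[start U AF (send ∧ halt)]: least fixpoint, start Z0 = Sat(AF (send ∧ halt)) = {Store, Reset, Recv}, add states in Sat(start) with every successor in Z. Already a fixed point.
Sat(A[start U AF (send ∧ halt)]) = {Store, Reset, Recv}
Store ∈ Sat(A[start U AF (send ∧ halt)]) = {Store, Reset, Recv}, so the formula holds at Store.

Yes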